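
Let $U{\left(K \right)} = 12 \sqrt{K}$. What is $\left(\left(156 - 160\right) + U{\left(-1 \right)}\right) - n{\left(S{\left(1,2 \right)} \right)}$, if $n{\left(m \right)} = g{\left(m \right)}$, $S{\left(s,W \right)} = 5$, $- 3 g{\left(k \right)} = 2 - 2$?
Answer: $-4 + 12 i \approx -4.0 + 12.0 i$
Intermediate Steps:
$g{\left(k \right)} = 0$ ($g{\left(k \right)} = - \frac{2 - 2}{3} = \left(- \frac{1}{3}\right) 0 = 0$)
$n{\left(m \right)} = 0$
$\left(\left(156 - 160\right) + U{\left(-1 \right)}\right) - n{\left(S{\left(1,2 \right)} \right)} = \left(\left(156 - 160\right) + 12 \sqrt{-1}\right) - 0 = \left(-4 + 12 i\right) + 0 = -4 + 12 i$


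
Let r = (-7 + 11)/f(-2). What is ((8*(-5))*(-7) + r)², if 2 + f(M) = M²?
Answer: 79524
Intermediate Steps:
f(M) = -2 + M²
r = 2 (r = (-7 + 11)/(-2 + (-2)²) = 4/(-2 + 4) = 4/2 = 4*(½) = 2)
((8*(-5))*(-7) + r)² = ((8*(-5))*(-7) + 2)² = (-40*(-7) + 2)² = (280 + 2)² = 282² = 79524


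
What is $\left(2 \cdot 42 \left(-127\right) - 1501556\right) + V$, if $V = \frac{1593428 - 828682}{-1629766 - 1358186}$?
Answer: $- \frac{2259226744997}{1493976} \approx -1.5122 \cdot 10^{6}$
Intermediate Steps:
$V = - \frac{382373}{1493976}$ ($V = \frac{764746}{-2987952} = 764746 \left(- \frac{1}{2987952}\right) = - \frac{382373}{1493976} \approx -0.25594$)
$\left(2 \cdot 42 \left(-127\right) - 1501556\right) + V = \left(2 \cdot 42 \left(-127\right) - 1501556\right) - \frac{382373}{1493976} = \left(84 \left(-127\right) - 1501556\right) - \frac{382373}{1493976} = \left(-10668 - 1501556\right) - \frac{382373}{1493976} = -1512224 - \frac{382373}{1493976} = - \frac{2259226744997}{1493976}$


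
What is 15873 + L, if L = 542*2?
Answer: 16957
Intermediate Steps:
L = 1084
15873 + L = 15873 + 1084 = 16957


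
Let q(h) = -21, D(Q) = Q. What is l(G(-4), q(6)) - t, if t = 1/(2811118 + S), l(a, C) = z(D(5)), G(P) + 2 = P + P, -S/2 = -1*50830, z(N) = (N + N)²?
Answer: 291277799/2912778 ≈ 100.00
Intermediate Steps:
z(N) = 4*N² (z(N) = (2*N)² = 4*N²)
S = 101660 (S = -(-2)*50830 = -2*(-50830) = 101660)
G(P) = -2 + 2*P (G(P) = -2 + (P + P) = -2 + 2*P)
l(a, C) = 100 (l(a, C) = 4*5² = 4*25 = 100)
t = 1/2912778 (t = 1/(2811118 + 101660) = 1/2912778 ≈ 3.4331e-7)
l(G(-4), q(6)) - t = 100 - 1*1/2912778 = 100 - 1/2912778 = 291277799/2912778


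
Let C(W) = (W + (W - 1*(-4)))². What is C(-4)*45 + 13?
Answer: 733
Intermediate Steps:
C(W) = (4 + 2*W)² (C(W) = (W + (W + 4))² = (W + (4 + W))² = (4 + 2*W)²)
C(-4)*45 + 13 = (4*(2 - 4)²)*45 + 13 = (4*(-2)²)*45 + 13 = (4*4)*45 + 13 = 16*45 + 13 = 720 + 13 = 733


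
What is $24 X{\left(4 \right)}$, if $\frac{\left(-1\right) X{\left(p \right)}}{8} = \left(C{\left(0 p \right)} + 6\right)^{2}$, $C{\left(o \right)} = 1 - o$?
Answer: $-9408$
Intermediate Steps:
$X{\left(p \right)} = -392$ ($X{\left(p \right)} = - 8 \left(\left(1 - 0 p\right) + 6\right)^{2} = - 8 \left(\left(1 - 0\right) + 6\right)^{2} = - 8 \left(\left(1 + 0\right) + 6\right)^{2} = - 8 \left(1 + 6\right)^{2} = - 8 \cdot 7^{2} = \left(-8\right) 49 = -392$)
$24 X{\left(4 \right)} = 24 \left(-392\right) = -9408$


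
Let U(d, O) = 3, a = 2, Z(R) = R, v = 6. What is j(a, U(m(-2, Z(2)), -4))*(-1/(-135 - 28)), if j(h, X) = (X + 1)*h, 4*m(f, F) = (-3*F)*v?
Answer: 8/163 ≈ 0.049080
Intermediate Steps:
m(f, F) = -9*F/2 (m(f, F) = (-3*F*6)/4 = (-18*F)/4 = -9*F/2)
j(h, X) = h*(1 + X) (j(h, X) = (1 + X)*h = h*(1 + X))
j(a, U(m(-2, Z(2)), -4))*(-1/(-135 - 28)) = (2*(1 + 3))*(-1/(-135 - 28)) = (2*4)*(-1/(-163)) = 8*(-1*(-1/163)) = 8*(1/163) = 8/163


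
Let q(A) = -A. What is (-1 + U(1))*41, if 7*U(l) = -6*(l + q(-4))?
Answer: -1517/7 ≈ -216.71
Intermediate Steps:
U(l) = -24/7 - 6*l/7 (U(l) = (-6*(l - 1*(-4)))/7 = (-6*(l + 4))/7 = (-6*(4 + l))/7 = (-24 - 6*l)/7 = -24/7 - 6*l/7)
(-1 + U(1))*41 = (-1 + (-24/7 - 6/7*1))*41 = (-1 + (-24/7 - 6/7))*41 = (-1 - 30/7)*41 = -37/7*41 = -1517/7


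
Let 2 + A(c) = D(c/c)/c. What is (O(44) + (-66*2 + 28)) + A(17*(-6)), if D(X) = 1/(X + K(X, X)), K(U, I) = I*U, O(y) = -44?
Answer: -30601/204 ≈ -150.00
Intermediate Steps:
D(X) = 1/(X + X**2) (D(X) = 1/(X + X*X) = 1/(X + X**2))
A(c) = -2 + 1/(2*c) (A(c) = -2 + (1/(((c/c))*(1 + c/c)))/c = -2 + (1/(1*(1 + 1)))/c = -2 + (1/2)/c = -2 + (1*(1/2))/c = -2 + 1/(2*c))
(O(44) + (-66*2 + 28)) + A(17*(-6)) = (-44 + (-66*2 + 28)) + (-2 + 1/(2*((17*(-6))))) = (-44 + (-132 + 28)) + (-2 + (1/2)/(-102)) = (-44 - 104) + (-2 + (1/2)*(-1/102)) = -148 + (-2 - 1/204) = -148 - 409/204 = -30601/204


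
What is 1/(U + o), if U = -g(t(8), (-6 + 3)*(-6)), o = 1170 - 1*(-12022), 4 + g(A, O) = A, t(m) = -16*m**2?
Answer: 1/14220 ≈ 7.0323e-5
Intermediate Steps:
g(A, O) = -4 + A
o = 13192 (o = 1170 + 12022 = 13192)
U = 1028 (U = -(-4 - 16*8**2) = -(-4 - 16*64) = -(-4 - 1024) = -1*(-1028) = 1028)
1/(U + o) = 1/(1028 + 13192) = 1/14220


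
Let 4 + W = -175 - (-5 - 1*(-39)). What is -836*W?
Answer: 178068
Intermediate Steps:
W = -213 (W = -4 + (-175 - (-5 - 1*(-39))) = -4 + (-175 - (-5 + 39)) = -4 + (-175 - 1*34) = -4 + (-175 - 34) = -4 - 209 = -213)
-836*W = -836*(-213) = 178068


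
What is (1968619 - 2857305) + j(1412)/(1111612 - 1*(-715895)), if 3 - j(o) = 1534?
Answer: -1624079887333/1827507 ≈ -8.8869e+5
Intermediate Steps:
j(o) = -1531 (j(o) = 3 - 1*1534 = 3 - 1534 = -1531)
(1968619 - 2857305) + j(1412)/(1111612 - 1*(-715895)) = (1968619 - 2857305) - 1531/(1111612 - 1*(-715895)) = -888686 - 1531/(1111612 + 715895) = -888686 - 1531/1827507 = -1624079887333/1827507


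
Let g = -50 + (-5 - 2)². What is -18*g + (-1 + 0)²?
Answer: 19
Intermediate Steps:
g = -1 (g = -50 + (-7)² = -50 + 49 = -1)
-18*g + (-1 + 0)² = -18*(-1) + (-1 + 0)² = 18 + (-1)² = 18 + 1 = 19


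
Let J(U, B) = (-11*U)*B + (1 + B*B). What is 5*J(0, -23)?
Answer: 2650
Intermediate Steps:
J(U, B) = 1 + B² - 11*B*U (J(U, B) = -11*B*U + (1 + B²) = 1 + B² - 11*B*U)
5*J(0, -23) = 5*(1 + (-23)² - 11*(-23)*0) = 5*(1 + 529 + 0) = 5*530 = 2650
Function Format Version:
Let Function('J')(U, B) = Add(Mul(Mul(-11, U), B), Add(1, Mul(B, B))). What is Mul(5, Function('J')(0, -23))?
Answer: 2650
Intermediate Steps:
Function('J')(U, B) = Add(1, Pow(B, 2), Mul(-11, B, U)) (Function('J')(U, B) = Add(Mul(-11, B, U), Add(1, Pow(B, 2))) = Add(1, Pow(B, 2), Mul(-11, B, U)))
Mul(5, Function('J')(0, -23)) = Mul(5, Add(1, Pow(-23, 2), Mul(-11, -23, 0))) = Mul(5, Add(1, 529, 0)) = Mul(5, 530) = 2650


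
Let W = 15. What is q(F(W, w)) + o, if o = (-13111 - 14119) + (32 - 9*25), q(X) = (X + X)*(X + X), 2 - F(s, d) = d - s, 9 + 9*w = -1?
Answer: -2114987/81 ≈ -26111.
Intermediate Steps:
w = -10/9 (w = -1 + (1/9)*(-1) = -1 - 1/9 = -10/9 ≈ -1.1111)
F(s, d) = 2 + s - d (F(s, d) = 2 - (d - s) = 2 + (s - d) = 2 + s - d)
q(X) = 4*X**2 (q(X) = (2*X)*(2*X) = 4*X**2)
o = -27423 (o = -27230 + (32 - 225) = -27230 - 193 = -27423)
q(F(W, w)) + o = 4*(2 + 15 - 1*(-10/9))**2 - 27423 = 4*(2 + 15 + 10/9)**2 - 27423 = 4*(163/9)**2 - 27423 = 4*(26569/81) - 27423 = 106276/81 - 27423 = -2114987/81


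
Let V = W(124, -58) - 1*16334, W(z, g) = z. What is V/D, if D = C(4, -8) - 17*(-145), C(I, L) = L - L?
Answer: -3242/493 ≈ -6.5761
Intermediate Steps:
C(I, L) = 0
V = -16210 (V = 124 - 1*16334 = 124 - 16334 = -16210)
D = 2465 (D = 0 - 17*(-145) = 0 + 2465 = 2465)
V/D = -16210/2465 = -16210*1/2465 = -3242/493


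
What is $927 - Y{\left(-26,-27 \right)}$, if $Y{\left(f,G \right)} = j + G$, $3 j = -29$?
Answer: $\frac{2891}{3} \approx 963.67$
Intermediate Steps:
$j = - \frac{29}{3}$ ($j = \frac{1}{3} \left(-29\right) = - \frac{29}{3} \approx -9.6667$)
$Y{\left(f,G \right)} = - \frac{29}{3} + G$
$927 - Y{\left(-26,-27 \right)} = 927 - \left(- \frac{29}{3} - 27\right) = 927 - - \frac{110}{3} = 927 + \frac{110}{3} = \frac{2891}{3}$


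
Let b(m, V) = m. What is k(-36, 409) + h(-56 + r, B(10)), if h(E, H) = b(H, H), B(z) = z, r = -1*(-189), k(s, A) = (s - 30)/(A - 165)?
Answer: 1187/122 ≈ 9.7295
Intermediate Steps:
k(s, A) = (-30 + s)/(-165 + A)
r = 189
h(E, H) = H
k(-36, 409) + h(-56 + r, B(10)) = (-30 - 36)/(-165 + 409) + 10 = -66/244 + 10 = (1/244)*(-66) + 10 = -33/122 + 10 = 1187/122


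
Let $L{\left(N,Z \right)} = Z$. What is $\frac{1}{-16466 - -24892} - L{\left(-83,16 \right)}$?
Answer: $- \frac{134815}{8426} \approx -16.0$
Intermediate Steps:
$\frac{1}{-16466 - -24892} - L{\left(-83,16 \right)} = \frac{1}{-16466 - -24892} - 16 = \frac{1}{-16466 + 24892} - 16 = \frac{1}{8426} - 16 = - \frac{134815}{8426}$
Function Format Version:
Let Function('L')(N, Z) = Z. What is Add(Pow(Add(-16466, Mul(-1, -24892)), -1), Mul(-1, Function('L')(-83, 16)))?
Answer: Rational(-134815, 8426) ≈ -16.000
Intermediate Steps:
Add(Pow(Add(-16466, Mul(-1, -24892)), -1), Mul(-1, Function('L')(-83, 16))) = Add(Pow(Add(-16466, Mul(-1, -24892)), -1), Mul(-1, 16)) = Add(Pow(Add(-16466, 24892), -1), -16) = Add(Pow(8426, -1), -16) = Add(Rational(1, 8426), -16) = Rational(-134815, 8426)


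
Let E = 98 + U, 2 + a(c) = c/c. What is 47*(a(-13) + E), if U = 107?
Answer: 9588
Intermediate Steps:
a(c) = -1 (a(c) = -2 + c/c = -2 + 1 = -1)
E = 205 (E = 98 + 107 = 205)
47*(a(-13) + E) = 47*(-1 + 205) = 47*204 = 9588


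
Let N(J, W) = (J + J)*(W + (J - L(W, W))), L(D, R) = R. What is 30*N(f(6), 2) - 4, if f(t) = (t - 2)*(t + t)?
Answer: 138236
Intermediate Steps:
f(t) = 2*t*(-2 + t) (f(t) = (-2 + t)*(2*t) = 2*t*(-2 + t))
N(J, W) = 2*J**2 (N(J, W) = (J + J)*(W + (J - W)) = (2*J)*J = 2*J**2)
30*N(f(6), 2) - 4 = 30*(2*(2*6*(-2 + 6))**2) - 4 = 30*(2*(2*6*4)**2) - 4 = 30*(2*48**2) - 4 = 30*(2*2304) - 4 = 30*4608 - 4 = 138240 - 4 = 138236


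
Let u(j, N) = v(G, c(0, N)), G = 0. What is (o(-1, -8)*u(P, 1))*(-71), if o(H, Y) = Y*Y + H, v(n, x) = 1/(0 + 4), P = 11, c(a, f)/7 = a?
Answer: -4473/4 ≈ -1118.3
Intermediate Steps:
c(a, f) = 7*a
v(n, x) = ¼ (v(n, x) = 1/4 = ¼)
u(j, N) = ¼
o(H, Y) = H + Y² (o(H, Y) = Y² + H = H + Y²)
(o(-1, -8)*u(P, 1))*(-71) = ((-1 + (-8)²)*(¼))*(-71) = ((-1 + 64)*(¼))*(-71) = (63*(¼))*(-71) = (63/4)*(-71) = -4473/4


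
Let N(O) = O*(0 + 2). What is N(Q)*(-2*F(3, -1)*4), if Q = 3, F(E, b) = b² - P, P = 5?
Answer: 192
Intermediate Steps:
F(E, b) = -5 + b² (F(E, b) = b² - 1*5 = b² - 5 = -5 + b²)
N(O) = 2*O (N(O) = O*2 = 2*O)
N(Q)*(-2*F(3, -1)*4) = (2*3)*(-2*(-5 + (-1)²)*4) = 6*(-2*(-5 + 1)*4) = 6*(-2*(-4)*4) = 6*(8*4) = 6*32 = 192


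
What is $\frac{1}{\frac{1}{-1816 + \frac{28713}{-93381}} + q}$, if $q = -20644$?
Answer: $- \frac{3325659}{68654906227} \approx -4.844 \cdot 10^{-5}$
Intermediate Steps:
$\frac{1}{\frac{1}{-1816 + \frac{28713}{-93381}} + q} = \frac{1}{\frac{1}{-1816 + \frac{28713}{-93381}} - 20644} = \frac{1}{\frac{1}{-1816 + 28713 \left(- \frac{1}{93381}\right)} - 20644} = \frac{1}{\frac{1}{-1816 - \frac{563}{1831}} - 20644} = \frac{1}{\frac{1}{- \frac{3325659}{1831}} - 20644} = \frac{1}{- \frac{1831}{3325659} - 20644} = \frac{1}{- \frac{68654906227}{3325659}} = - \frac{3325659}{68654906227}$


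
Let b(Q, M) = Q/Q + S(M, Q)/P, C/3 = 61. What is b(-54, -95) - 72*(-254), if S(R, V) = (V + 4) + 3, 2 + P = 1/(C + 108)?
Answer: 10639586/581 ≈ 18313.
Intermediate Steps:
C = 183 (C = 3*61 = 183)
P = -581/291 (P = -2 + 1/(183 + 108) = -2 + 1/291 = -581/291 ≈ -1.9966)
S(R, V) = 7 + V (S(R, V) = (4 + V) + 3 = 7 + V)
b(Q, M) = -208/83 - 291*Q/581 (b(Q, M) = Q/Q + (7 + Q)/(-581/291) = 1 + (7 + Q)*(-291/581) = 1 + (-291/83 - 291*Q/581) = -208/83 - 291*Q/581)
b(-54, -95) - 72*(-254) = (-208/83 - 291/581*(-54)) - 72*(-254) = (-208/83 + 15714/581) + 18288 = 14258/581 + 18288 = 10639586/581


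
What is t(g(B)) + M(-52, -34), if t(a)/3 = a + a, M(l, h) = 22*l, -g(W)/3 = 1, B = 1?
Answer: -1162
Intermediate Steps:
g(W) = -3 (g(W) = -3*1 = -3)
t(a) = 6*a (t(a) = 3*(a + a) = 3*(2*a) = 6*a)
t(g(B)) + M(-52, -34) = 6*(-3) + 22*(-52) = -18 - 1144 = -1162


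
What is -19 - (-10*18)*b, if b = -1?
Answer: -199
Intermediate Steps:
-19 - (-10*18)*b = -19 - (-10*18)*(-1) = -19 - (-180)*(-1) = -19 - 1*180 = -19 - 180 = -199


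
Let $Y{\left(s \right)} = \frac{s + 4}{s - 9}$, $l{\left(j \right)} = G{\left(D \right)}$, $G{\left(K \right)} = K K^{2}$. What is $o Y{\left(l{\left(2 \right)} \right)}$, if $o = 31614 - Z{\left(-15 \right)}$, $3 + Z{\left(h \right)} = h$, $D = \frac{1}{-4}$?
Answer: $- \frac{8066160}{577} \approx -13979.0$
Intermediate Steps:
$D = - \frac{1}{4} \approx -0.25$
$G{\left(K \right)} = K^{3}$
$Z{\left(h \right)} = -3 + h$
$l{\left(j \right)} = - \frac{1}{64}$ ($l{\left(j \right)} = \left(- \frac{1}{4}\right)^{3} = - \frac{1}{64}$)
$Y{\left(s \right)} = \frac{4 + s}{-9 + s}$
$o = 31632$ ($o = 31614 - \left(-3 - 15\right) = 31614 - -18 = 31614 + 18 = 31632$)
$o Y{\left(l{\left(2 \right)} \right)} = 31632 \frac{4 - \frac{1}{64}}{-9 - \frac{1}{64}} = 31632 \frac{1}{- \frac{577}{64}} \cdot \frac{255}{64} = 31632 \left(\left(- \frac{64}{577}\right) \frac{255}{64}\right) = 31632 \left(- \frac{255}{577}\right) = - \frac{8066160}{577}$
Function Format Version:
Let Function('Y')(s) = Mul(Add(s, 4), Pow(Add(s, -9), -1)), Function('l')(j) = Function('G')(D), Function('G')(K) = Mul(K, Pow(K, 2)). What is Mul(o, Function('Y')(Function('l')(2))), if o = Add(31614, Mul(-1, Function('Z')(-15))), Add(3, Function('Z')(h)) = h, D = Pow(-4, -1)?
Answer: Rational(-8066160, 577) ≈ -13979.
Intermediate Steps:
D = Rational(-1, 4) ≈ -0.25000
Function('G')(K) = Pow(K, 3)
Function('Z')(h) = Add(-3, h)
Function('l')(j) = Rational(-1, 64) (Function('l')(j) = Pow(Rational(-1, 4), 3) = Rational(-1, 64))
Function('Y')(s) = Mul(Pow(Add(-9, s), -1), Add(4, s)) (Function('Y')(s) = Mul(Add(4, s), Pow(Add(-9, s), -1)) = Mul(Pow(Add(-9, s), -1), Add(4, s)))
o = 31632 (o = Add(31614, Mul(-1, Add(-3, -15))) = Add(31614, Mul(-1, -18)) = Add(31614, 18) = 31632)
Mul(o, Function('Y')(Function('l')(2))) = Mul(31632, Mul(Pow(Add(-9, Rational(-1, 64)), -1), Add(4, Rational(-1, 64)))) = Mul(31632, Mul(Pow(Rational(-577, 64), -1), Rational(255, 64))) = Mul(31632, Mul(Rational(-64, 577), Rational(255, 64))) = Mul(31632, Rational(-255, 577)) = Rational(-8066160, 577)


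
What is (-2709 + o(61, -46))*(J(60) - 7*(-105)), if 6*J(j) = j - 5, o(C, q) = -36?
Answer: -4085475/2 ≈ -2.0427e+6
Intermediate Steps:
J(j) = -5/6 + j/6 (J(j) = (j - 5)/6 = (-5 + j)/6 = -5/6 + j/6)
(-2709 + o(61, -46))*(J(60) - 7*(-105)) = (-2709 - 36)*((-5/6 + (1/6)*60) - 7*(-105)) = -2745*((-5/6 + 10) + 735) = -2745*(55/6 + 735) = -2745*4465/6 = -4085475/2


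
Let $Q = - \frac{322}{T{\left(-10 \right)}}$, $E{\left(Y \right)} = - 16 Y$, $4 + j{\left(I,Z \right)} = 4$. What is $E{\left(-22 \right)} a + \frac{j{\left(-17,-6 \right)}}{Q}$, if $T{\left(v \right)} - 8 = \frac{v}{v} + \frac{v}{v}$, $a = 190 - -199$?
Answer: $136928$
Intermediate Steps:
$a = 389$ ($a = 190 + 199 = 389$)
$j{\left(I,Z \right)} = 0$ ($j{\left(I,Z \right)} = -4 + 4 = 0$)
$T{\left(v \right)} = 10$ ($T{\left(v \right)} = 8 + \left(\frac{v}{v} + \frac{v}{v}\right) = 8 + \left(1 + 1\right) = 8 + 2 = 10$)
$Q = - \frac{161}{5}$ ($Q = - \frac{322}{10} = \left(-322\right) \frac{1}{10} = - \frac{161}{5} \approx -32.2$)
$E{\left(-22 \right)} a + \frac{j{\left(-17,-6 \right)}}{Q} = \left(-16\right) \left(-22\right) 389 + \frac{0}{- \frac{161}{5}} = 352 \cdot 389 + 0 \left(- \frac{5}{161}\right) = 136928 + 0 = 136928$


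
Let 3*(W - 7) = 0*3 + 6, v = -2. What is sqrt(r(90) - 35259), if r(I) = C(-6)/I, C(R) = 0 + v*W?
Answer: 2*I*sqrt(220370)/5 ≈ 187.77*I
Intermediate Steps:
W = 9 (W = 7 + (0*3 + 6)/3 = 7 + (0 + 6)/3 = 7 + (1/3)*6 = 7 + 2 = 9)
C(R) = -18 (C(R) = 0 - 2*9 = 0 - 18 = -18)
r(I) = -18/I
sqrt(r(90) - 35259) = sqrt(-18/90 - 35259) = sqrt(-18*1/90 - 35259) = sqrt(-1/5 - 35259) = sqrt(-176296/5) = 2*I*sqrt(220370)/5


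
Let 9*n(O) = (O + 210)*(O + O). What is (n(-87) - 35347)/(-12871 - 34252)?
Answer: 37725/47123 ≈ 0.80056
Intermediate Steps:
n(O) = 2*O*(210 + O)/9 (n(O) = ((O + 210)*(O + O))/9 = ((210 + O)*(2*O))/9 = (2*O*(210 + O))/9 = 2*O*(210 + O)/9)
(n(-87) - 35347)/(-12871 - 34252) = ((2/9)*(-87)*(210 - 87) - 35347)/(-12871 - 34252) = ((2/9)*(-87)*123 - 35347)/(-47123) = (-2378 - 35347)*(-1/47123) = -37725*(-1/47123) = 37725/47123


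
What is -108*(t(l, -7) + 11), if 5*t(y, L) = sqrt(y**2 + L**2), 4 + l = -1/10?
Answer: -1188 - 54*sqrt(6581)/25 ≈ -1363.2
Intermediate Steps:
l = -41/10 (l = -4 - 1/10 = -41/10 ≈ -4.1000)
t(y, L) = sqrt(L**2 + y**2)/5 (t(y, L) = sqrt(y**2 + L**2)/5 = sqrt(L**2 + y**2)/5)
-108*(t(l, -7) + 11) = -108*(sqrt((-7)**2 + (-41/10)**2)/5 + 11) = -108*(sqrt(49 + 1681/100)/5 + 11) = -108*(sqrt(6581/100)/5 + 11) = -108*((sqrt(6581)/10)/5 + 11) = -108*(sqrt(6581)/50 + 11) = -108*(11 + sqrt(6581)/50) = -1188 - 54*sqrt(6581)/25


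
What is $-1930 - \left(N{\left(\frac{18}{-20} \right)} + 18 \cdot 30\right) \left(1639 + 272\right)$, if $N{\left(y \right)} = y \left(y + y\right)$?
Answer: $- \frac{51848291}{50} \approx -1.037 \cdot 10^{6}$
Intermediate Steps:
$N{\left(y \right)} = 2 y^{2}$ ($N{\left(y \right)} = y 2 y = 2 y^{2}$)
$-1930 - \left(N{\left(\frac{18}{-20} \right)} + 18 \cdot 30\right) \left(1639 + 272\right) = -1930 - \left(2 \left(\frac{18}{-20}\right)^{2} + 18 \cdot 30\right) \left(1639 + 272\right) = -1930 - \left(2 \left(18 \left(- \frac{1}{20}\right)\right)^{2} + 540\right) 1911 = -1930 - \left(2 \left(- \frac{9}{10}\right)^{2} + 540\right) 1911 = -1930 - \left(2 \cdot \frac{81}{100} + 540\right) 1911 = -1930 - \left(\frac{81}{50} + 540\right) 1911 = -1930 - \frac{27081}{50} \cdot 1911 = -1930 - \frac{51751791}{50} = - \frac{51848291}{50}$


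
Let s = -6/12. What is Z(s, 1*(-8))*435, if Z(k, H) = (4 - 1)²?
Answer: 3915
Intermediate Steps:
s = -½ (s = -6*1/12 = -½ ≈ -0.50000)
Z(k, H) = 9 (Z(k, H) = 3² = 9)
Z(s, 1*(-8))*435 = 9*435 = 3915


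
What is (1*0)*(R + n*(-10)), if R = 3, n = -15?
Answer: 0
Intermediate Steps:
(1*0)*(R + n*(-10)) = (1*0)*(3 - 15*(-10)) = 0*(3 + 150) = 0*153 = 0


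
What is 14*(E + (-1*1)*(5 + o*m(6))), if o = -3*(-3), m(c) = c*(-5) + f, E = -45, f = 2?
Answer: 2828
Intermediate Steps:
m(c) = 2 - 5*c (m(c) = c*(-5) + 2 = -5*c + 2 = 2 - 5*c)
o = 9
14*(E + (-1*1)*(5 + o*m(6))) = 14*(-45 + (-1*1)*(5 + 9*(2 - 5*6))) = 14*(-45 - (5 + 9*(2 - 30))) = 14*(-45 - (5 + 9*(-28))) = 14*(-45 - (5 - 252)) = 14*(-45 - 1*(-247)) = 14*(-45 + 247) = 14*202 = 2828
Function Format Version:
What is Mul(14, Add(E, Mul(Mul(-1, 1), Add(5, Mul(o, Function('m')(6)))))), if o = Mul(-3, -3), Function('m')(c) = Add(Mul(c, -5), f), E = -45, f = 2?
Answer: 2828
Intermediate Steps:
Function('m')(c) = Add(2, Mul(-5, c)) (Function('m')(c) = Add(Mul(c, -5), 2) = Add(Mul(-5, c), 2) = Add(2, Mul(-5, c)))
o = 9
Mul(14, Add(E, Mul(Mul(-1, 1), Add(5, Mul(o, Function('m')(6)))))) = Mul(14, Add(-45, Mul(Mul(-1, 1), Add(5, Mul(9, Add(2, Mul(-5, 6))))))) = Mul(14, Add(-45, Mul(-1, Add(5, Mul(9, Add(2, -30)))))) = Mul(14, Add(-45, Mul(-1, Add(5, Mul(9, -28))))) = Mul(14, Add(-45, Mul(-1, Add(5, -252)))) = Mul(14, Add(-45, Mul(-1, -247))) = Mul(14, Add(-45, 247)) = Mul(14, 202) = 2828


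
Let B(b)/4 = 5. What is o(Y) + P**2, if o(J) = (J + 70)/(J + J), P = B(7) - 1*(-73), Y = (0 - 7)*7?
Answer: 121083/14 ≈ 8648.8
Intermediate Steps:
Y = -49 (Y = -7*7 = -49)
B(b) = 20 (B(b) = 4*5 = 20)
P = 93 (P = 20 - 1*(-73) = 20 + 73 = 93)
o(J) = (70 + J)/(2*J) (o(J) = (70 + J)/((2*J)) = (70 + J)*(1/(2*J)) = (70 + J)/(2*J))
o(Y) + P**2 = (1/2)*(70 - 49)/(-49) + 93**2 = (1/2)*(-1/49)*21 + 8649 = -3/14 + 8649 = 121083/14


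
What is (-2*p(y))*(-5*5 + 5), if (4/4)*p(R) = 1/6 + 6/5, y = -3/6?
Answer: 164/3 ≈ 54.667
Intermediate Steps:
y = -1/2 (y = -3*1/6 = -1/2 ≈ -0.50000)
p(R) = 41/30 (p(R) = 1/6 + 6/5 = 41/30)
(-2*p(y))*(-5*5 + 5) = (-2*41/30)*(-5*5 + 5) = -41*(-25 + 5)/15 = -41/15*(-20) = 164/3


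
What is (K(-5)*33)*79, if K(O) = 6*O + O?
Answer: -91245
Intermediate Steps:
K(O) = 7*O
(K(-5)*33)*79 = ((7*(-5))*33)*79 = -35*33*79 = -1155*79 = -91245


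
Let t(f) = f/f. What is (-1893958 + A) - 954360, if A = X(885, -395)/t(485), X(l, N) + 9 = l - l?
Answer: -2848327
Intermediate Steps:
X(l, N) = -9 (X(l, N) = -9 + (l - l) = -9 + 0 = -9)
t(f) = 1
A = -9 (A = -9/1 = -9*1 = -9)
(-1893958 + A) - 954360 = (-1893958 - 9) - 954360 = -1893967 - 954360 = -2848327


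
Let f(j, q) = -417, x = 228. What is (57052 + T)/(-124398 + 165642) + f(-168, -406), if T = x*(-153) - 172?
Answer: -1431396/3437 ≈ -416.47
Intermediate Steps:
T = -35056 (T = 228*(-153) - 172 = -34884 - 172 = -35056)
(57052 + T)/(-124398 + 165642) + f(-168, -406) = (57052 - 35056)/(-124398 + 165642) - 417 = 21996/41244 - 417 = 21996*(1/41244) - 417 = 1833/3437 - 417 = -1431396/3437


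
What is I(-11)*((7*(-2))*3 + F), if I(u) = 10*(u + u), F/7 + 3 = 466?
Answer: -703780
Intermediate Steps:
F = 3241 (F = -21 + 7*466 = -21 + 3262 = 3241)
I(u) = 20*u (I(u) = 10*(2*u) = 20*u)
I(-11)*((7*(-2))*3 + F) = (20*(-11))*((7*(-2))*3 + 3241) = -220*(-14*3 + 3241) = -220*(-42 + 3241) = -220*3199 = -703780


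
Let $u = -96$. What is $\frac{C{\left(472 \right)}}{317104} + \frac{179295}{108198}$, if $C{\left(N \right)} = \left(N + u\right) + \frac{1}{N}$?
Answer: $\frac{4475806422769}{2699054795904} \approx 1.6583$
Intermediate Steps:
$C{\left(N \right)} = -96 + N + \frac{1}{N}$ ($C{\left(N \right)} = \left(N - 96\right) + \frac{1}{N} = \left(-96 + N\right) + \frac{1}{N} = -96 + N + \frac{1}{N}$)
$\frac{C{\left(472 \right)}}{317104} + \frac{179295}{108198} = \frac{-96 + 472 + \frac{1}{472}}{317104} + \frac{179295}{108198} = \left(-96 + 472 + \frac{1}{472}\right) \frac{1}{317104} + 179295 \cdot \frac{1}{108198} = \frac{177473}{472} \cdot \frac{1}{317104} + \frac{59765}{36066} = \frac{177473}{149673088} + \frac{59765}{36066} = \frac{4475806422769}{2699054795904}$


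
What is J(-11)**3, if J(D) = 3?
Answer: 27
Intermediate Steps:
J(-11)**3 = 3**3 = 27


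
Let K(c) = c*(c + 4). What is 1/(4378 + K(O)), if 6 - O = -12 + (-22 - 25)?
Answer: 1/8863 ≈ 0.00011283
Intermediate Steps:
O = 65 (O = 6 - (-12 + (-22 - 25)) = 6 - (-12 - 47) = 6 - 1*(-59) = 6 + 59 = 65)
K(c) = c*(4 + c)
1/(4378 + K(O)) = 1/(4378 + 65*(4 + 65)) = 1/(4378 + 65*69) = 1/(4378 + 4485) = 1/8863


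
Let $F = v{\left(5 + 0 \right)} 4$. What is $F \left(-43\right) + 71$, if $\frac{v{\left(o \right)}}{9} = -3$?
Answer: $4715$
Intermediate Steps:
$v{\left(o \right)} = -27$ ($v{\left(o \right)} = 9 \left(-3\right) = -27$)
$F = -108$ ($F = \left(-27\right) 4 = -108$)
$F \left(-43\right) + 71 = \left(-108\right) \left(-43\right) + 71 = 4644 + 71 = 4715$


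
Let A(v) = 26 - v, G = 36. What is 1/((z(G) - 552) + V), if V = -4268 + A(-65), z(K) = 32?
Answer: -1/4697 ≈ -0.00021290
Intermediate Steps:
V = -4177 (V = -4268 + (26 - 1*(-65)) = -4268 + (26 + 65) = -4268 + 91 = -4177)
1/((z(G) - 552) + V) = 1/((32 - 552) - 4177) = 1/(-520 - 4177) = 1/(-4697) = -1/4697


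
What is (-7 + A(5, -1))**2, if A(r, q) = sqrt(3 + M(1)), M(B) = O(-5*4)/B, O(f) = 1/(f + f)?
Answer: (140 - sqrt(1190))**2/400 ≈ 27.828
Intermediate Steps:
O(f) = 1/(2*f)
M(B) = -1/(40*B) (M(B) = (1/(2*((-5*4))))/B = ((1/2)/(-20))/B = ((1/2)*(-1/20))/B = -1/(40*B))
A(r, q) = sqrt(1190)/20 (A(r, q) = sqrt(3 - 1/40/1) = sqrt(3 - 1/40*1) = sqrt(3 - 1/40) = sqrt(119/40) = sqrt(1190)/20)
(-7 + A(5, -1))**2 = (-7 + sqrt(1190)/20)**2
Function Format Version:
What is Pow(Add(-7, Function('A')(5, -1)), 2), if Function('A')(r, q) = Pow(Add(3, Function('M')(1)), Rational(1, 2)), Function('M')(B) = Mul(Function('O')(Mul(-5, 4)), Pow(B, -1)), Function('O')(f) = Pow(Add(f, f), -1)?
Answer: Mul(Rational(1, 400), Pow(Add(140, Mul(-1, Pow(1190, Rational(1, 2)))), 2)) ≈ 27.828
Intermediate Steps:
Function('O')(f) = Mul(Rational(1, 2), Pow(f, -1)) (Function('O')(f) = Pow(Mul(2, f), -1) = Mul(Rational(1, 2), Pow(f, -1)))
Function('M')(B) = Mul(Rational(-1, 40), Pow(B, -1)) (Function('M')(B) = Mul(Mul(Rational(1, 2), Pow(Mul(-5, 4), -1)), Pow(B, -1)) = Mul(Mul(Rational(1, 2), Pow(-20, -1)), Pow(B, -1)) = Mul(Mul(Rational(1, 2), Rational(-1, 20)), Pow(B, -1)) = Mul(Rational(-1, 40), Pow(B, -1)))
Function('A')(r, q) = Mul(Rational(1, 20), Pow(1190, Rational(1, 2))) (Function('A')(r, q) = Pow(Add(3, Mul(Rational(-1, 40), Pow(1, -1))), Rational(1, 2)) = Pow(Add(3, Mul(Rational(-1, 40), 1)), Rational(1, 2)) = Pow(Add(3, Rational(-1, 40)), Rational(1, 2)) = Pow(Rational(119, 40), Rational(1, 2)) = Mul(Rational(1, 20), Pow(1190, Rational(1, 2))))
Pow(Add(-7, Function('A')(5, -1)), 2) = Pow(Add(-7, Mul(Rational(1, 20), Pow(1190, Rational(1, 2)))), 2)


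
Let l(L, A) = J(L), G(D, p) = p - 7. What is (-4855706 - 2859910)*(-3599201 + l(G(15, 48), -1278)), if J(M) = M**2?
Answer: 27757082872320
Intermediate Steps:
G(D, p) = -7 + p
l(L, A) = L**2
(-4855706 - 2859910)*(-3599201 + l(G(15, 48), -1278)) = (-4855706 - 2859910)*(-3599201 + (-7 + 48)**2) = -7715616*(-3599201 + 41**2) = -7715616*(-3599201 + 1681) = -7715616*(-3597520) = 27757082872320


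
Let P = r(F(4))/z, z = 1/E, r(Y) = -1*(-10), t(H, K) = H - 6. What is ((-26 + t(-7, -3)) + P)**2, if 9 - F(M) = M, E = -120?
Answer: 1535121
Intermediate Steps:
t(H, K) = -6 + H
F(M) = 9 - M
r(Y) = 10
z = -1/120 (z = 1/(-120) = -1/120 ≈ -0.0083333)
P = -1200 (P = 10/(-1/120) = 10*(-120) = -1200)
((-26 + t(-7, -3)) + P)**2 = ((-26 + (-6 - 7)) - 1200)**2 = ((-26 - 13) - 1200)**2 = (-39 - 1200)**2 = (-1239)**2 = 1535121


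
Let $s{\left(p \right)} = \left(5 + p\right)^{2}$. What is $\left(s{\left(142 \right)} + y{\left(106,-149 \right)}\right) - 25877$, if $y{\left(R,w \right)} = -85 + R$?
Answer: $-4247$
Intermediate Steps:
$\left(s{\left(142 \right)} + y{\left(106,-149 \right)}\right) - 25877 = \left(\left(5 + 142\right)^{2} + \left(-85 + 106\right)\right) - 25877 = \left(147^{2} + 21\right) - 25877 = \left(21609 + 21\right) - 25877 = 21630 - 25877 = -4247$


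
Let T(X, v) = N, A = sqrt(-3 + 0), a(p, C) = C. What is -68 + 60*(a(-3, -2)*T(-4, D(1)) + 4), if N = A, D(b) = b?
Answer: 172 - 120*I*sqrt(3) ≈ 172.0 - 207.85*I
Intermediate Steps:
A = I*sqrt(3) (A = sqrt(-3) = I*sqrt(3) ≈ 1.732*I)
N = I*sqrt(3) ≈ 1.732*I
T(X, v) = I*sqrt(3)
-68 + 60*(a(-3, -2)*T(-4, D(1)) + 4) = -68 + 60*(-2*I*sqrt(3) + 4) = -68 + 60*(4 - 2*I*sqrt(3)) = -68 + (240 - 120*I*sqrt(3)) = 172 - 120*I*sqrt(3)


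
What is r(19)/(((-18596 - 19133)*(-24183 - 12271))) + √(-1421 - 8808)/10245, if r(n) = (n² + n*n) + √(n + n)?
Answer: 361/687686483 + √38/1375372966 + I*√10229/10245 ≈ 5.2943e-7 + 0.009872*I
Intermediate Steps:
r(n) = 2*n² + √2*√n (r(n) = (n² + n²) + √(2*n) = 2*n² + √2*√n)
r(19)/(((-18596 - 19133)*(-24183 - 12271))) + √(-1421 - 8808)/10245 = (2*19² + √2*√19)/(((-18596 - 19133)*(-24183 - 12271))) + √(-1421 - 8808)/10245 = (2*361 + √38)/((-37729*(-36454))) + √(-10229)*(1/10245) = (722 + √38)/1375372966 + (I*√10229)*(1/10245) = (722 + √38)*(1/1375372966) + I*√10229/10245 = (361/687686483 + √38/1375372966) + I*√10229/10245 = 361/687686483 + √38/1375372966 + I*√10229/10245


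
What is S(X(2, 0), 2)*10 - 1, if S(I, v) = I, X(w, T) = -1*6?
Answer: -61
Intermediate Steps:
X(w, T) = -6
S(X(2, 0), 2)*10 - 1 = -6*10 - 1 = -60 - 1 = -61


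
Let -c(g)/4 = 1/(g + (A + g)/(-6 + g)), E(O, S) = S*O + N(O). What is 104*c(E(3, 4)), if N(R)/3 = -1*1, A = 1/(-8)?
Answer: -9984/287 ≈ -34.787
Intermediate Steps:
A = -⅛ ≈ -0.12500
N(R) = -3 (N(R) = 3*(-1*1) = 3*(-1) = -3)
E(O, S) = -3 + O*S (E(O, S) = S*O - 3 = O*S - 3 = -3 + O*S)
c(g) = -4/(g + (-⅛ + g)/(-6 + g))
104*c(E(3, 4)) = 104*(32*(-6 + (-3 + 3*4))/(1 - 8*(-3 + 3*4)² + 40*(-3 + 3*4))) = 104*(32*(-6 + (-3 + 12))/(1 - 8*(-3 + 12)² + 40*(-3 + 12))) = 104*(32*(-6 + 9)/(1 - 8*9² + 40*9)) = 104*(32*3/(1 - 8*81 + 360)) = 104*(32*3/(1 - 648 + 360)) = 104*(32*3/(-287)) = 104*(32*(-1/287)*3) = 104*(-96/287) = -9984/287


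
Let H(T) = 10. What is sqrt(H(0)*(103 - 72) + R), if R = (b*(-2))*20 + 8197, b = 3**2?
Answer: sqrt(8147) ≈ 90.261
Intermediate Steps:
b = 9
R = 7837 (R = (9*(-2))*20 + 8197 = -18*20 + 8197 = -360 + 8197 = 7837)
sqrt(H(0)*(103 - 72) + R) = sqrt(10*(103 - 72) + 7837) = sqrt(10*31 + 7837) = sqrt(310 + 7837) = sqrt(8147)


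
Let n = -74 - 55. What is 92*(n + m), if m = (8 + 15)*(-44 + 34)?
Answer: -33028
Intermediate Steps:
m = -230 (m = 23*(-10) = -230)
n = -129
92*(n + m) = 92*(-129 - 230) = 92*(-359) = -33028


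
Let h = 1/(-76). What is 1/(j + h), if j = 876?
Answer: 76/66575 ≈ 0.0011416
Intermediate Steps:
h = -1/76 ≈ -0.013158
1/(j + h) = 1/(876 - 1/76) = 1/(66575/76) = 76/66575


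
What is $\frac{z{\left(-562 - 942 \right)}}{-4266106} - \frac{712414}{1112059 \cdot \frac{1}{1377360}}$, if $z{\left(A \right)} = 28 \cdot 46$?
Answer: $- \frac{161004571063959932}{182467752779} \approx -8.8237 \cdot 10^{5}$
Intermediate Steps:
$z{\left(A \right)} = 1288$
$\frac{z{\left(-562 - 942 \right)}}{-4266106} - \frac{712414}{1112059 \cdot \frac{1}{1377360}} = \frac{1288}{-4266106} - \frac{712414}{1112059 \cdot \frac{1}{1377360}} = 1288 \left(- \frac{1}{4266106}\right) - \frac{712414}{1112059 \cdot \frac{1}{1377360}} = - \frac{644}{2133053} - \frac{712414}{\frac{1112059}{1377360}} = - \frac{644}{2133053} - \frac{981250547040}{1112059} = - \frac{161004571063959932}{182467752779}$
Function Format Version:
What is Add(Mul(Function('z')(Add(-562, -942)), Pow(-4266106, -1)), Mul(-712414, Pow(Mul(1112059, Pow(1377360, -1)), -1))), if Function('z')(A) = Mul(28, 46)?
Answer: Rational(-161004571063959932, 182467752779) ≈ -8.8237e+5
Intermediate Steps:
Function('z')(A) = 1288
Add(Mul(Function('z')(Add(-562, -942)), Pow(-4266106, -1)), Mul(-712414, Pow(Mul(1112059, Pow(1377360, -1)), -1))) = Add(Mul(1288, Pow(-4266106, -1)), Mul(-712414, Pow(Mul(1112059, Pow(1377360, -1)), -1))) = Add(Mul(1288, Rational(-1, 4266106)), Mul(-712414, Pow(Mul(1112059, Rational(1, 1377360)), -1))) = Add(Rational(-644, 2133053), Mul(-712414, Pow(Rational(1112059, 1377360), -1))) = Add(Rational(-644, 2133053), Mul(-712414, Rational(1377360, 1112059))) = Add(Rational(-644, 2133053), Rational(-981250547040, 1112059)) = Rational(-161004571063959932, 182467752779)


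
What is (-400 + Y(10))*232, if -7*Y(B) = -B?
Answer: -647280/7 ≈ -92469.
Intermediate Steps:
Y(B) = B/7 (Y(B) = -(-1)*B/7 = B/7)
(-400 + Y(10))*232 = (-400 + (1/7)*10)*232 = (-400 + 10/7)*232 = -2790/7*232 = -647280/7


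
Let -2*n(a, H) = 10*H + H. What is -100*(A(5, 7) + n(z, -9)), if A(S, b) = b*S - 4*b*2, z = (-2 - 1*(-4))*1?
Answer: -2850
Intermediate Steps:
z = 2 (z = (-2 + 4)*1 = 2*1 = 2)
n(a, H) = -11*H/2 (n(a, H) = -(10*H + H)/2 = -11*H/2)
A(S, b) = -8*b + S*b (A(S, b) = S*b - 8*b = -8*b + S*b)
-100*(A(5, 7) + n(z, -9)) = -100*(7*(-8 + 5) - 11/2*(-9)) = -100*(7*(-3) + 99/2) = -100*(-21 + 99/2) = -100*57/2 = -2850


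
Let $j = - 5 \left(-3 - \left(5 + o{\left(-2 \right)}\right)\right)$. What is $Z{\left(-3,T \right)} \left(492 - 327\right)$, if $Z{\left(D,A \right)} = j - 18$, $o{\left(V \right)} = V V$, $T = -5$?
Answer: $6930$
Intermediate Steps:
$o{\left(V \right)} = V^{2}$
$j = 60$ ($j = - 5 \left(-3 - 9\right) = \left(-5\right) \left(-12\right) = 60$)
$Z{\left(D,A \right)} = 42$ ($Z{\left(D,A \right)} = 60 - 18 = 42$)
$Z{\left(-3,T \right)} \left(492 - 327\right) = 42 \left(492 - 327\right) = 42 \cdot 165 = 6930$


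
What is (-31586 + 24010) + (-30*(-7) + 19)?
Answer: -7347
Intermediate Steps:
(-31586 + 24010) + (-30*(-7) + 19) = -7576 + (210 + 19) = -7576 + 229 = -7347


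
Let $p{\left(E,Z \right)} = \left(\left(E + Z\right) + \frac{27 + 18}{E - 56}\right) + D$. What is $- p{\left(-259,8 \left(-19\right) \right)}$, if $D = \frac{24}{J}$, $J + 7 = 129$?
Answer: $\frac{175474}{427} \approx 410.95$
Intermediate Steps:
$J = 122$ ($J = -7 + 129 = 122$)
$D = \frac{12}{61}$ ($D = \frac{24}{122} = 24 \cdot \frac{1}{122} = \frac{12}{61} \approx 0.19672$)
$p{\left(E,Z \right)} = \frac{12}{61} + E + Z + \frac{45}{-56 + E}$ ($p{\left(E,Z \right)} = \left(\left(E + Z\right) + \frac{27 + 18}{E - 56}\right) + \frac{12}{61} = \left(\left(E + Z\right) + \frac{45}{-56 + E}\right) + \frac{12}{61} = \left(E + Z + \frac{45}{-56 + E}\right) + \frac{12}{61} = \frac{12}{61} + E + Z + \frac{45}{-56 + E}$)
$- p{\left(-259,8 \left(-19\right) \right)} = - \frac{\frac{2073}{61} + \left(-259\right)^{2} - 56 \cdot 8 \left(-19\right) - - \frac{881636}{61} - 259 \cdot 8 \left(-19\right)}{-56 - 259} = - \frac{\frac{2073}{61} + 67081 - -8512 + \frac{881636}{61} - -39368}{-315} = - \frac{\left(-1\right) \left(\frac{2073}{61} + 67081 + 8512 + \frac{881636}{61} + 39368\right)}{315} = - \frac{\left(-1\right) 7896330}{315 \cdot 61} = \left(-1\right) \left(- \frac{175474}{427}\right) = \frac{175474}{427}$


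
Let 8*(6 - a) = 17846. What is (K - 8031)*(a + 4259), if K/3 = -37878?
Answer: -989988105/4 ≈ -2.4750e+8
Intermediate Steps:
K = -113634 (K = 3*(-37878) = -113634)
a = -8899/4 (a = 6 - ⅛*17846 = 6 - 8923/4 = -8899/4 ≈ -2224.8)
(K - 8031)*(a + 4259) = (-113634 - 8031)*(-8899/4 + 4259) = -121665*8137/4 = -989988105/4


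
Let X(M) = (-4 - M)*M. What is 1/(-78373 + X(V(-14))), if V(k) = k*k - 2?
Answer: -1/116785 ≈ -8.5627e-6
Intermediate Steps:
V(k) = -2 + k² (V(k) = k² - 2 = -2 + k²)
X(M) = M*(-4 - M)
1/(-78373 + X(V(-14))) = 1/(-78373 - (-2 + (-14)²)*(4 + (-2 + (-14)²))) = 1/(-78373 - (-2 + 196)*(4 + (-2 + 196))) = 1/(-78373 - 1*194*(4 + 194)) = 1/(-78373 - 1*194*198) = 1/(-78373 - 38412) = 1/(-116785) = -1/116785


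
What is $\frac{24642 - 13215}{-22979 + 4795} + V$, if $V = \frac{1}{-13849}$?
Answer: $- \frac{158270707}{251830216} \approx -0.62848$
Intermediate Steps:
$V = - \frac{1}{13849} \approx -7.2207 \cdot 10^{-5}$
$\frac{24642 - 13215}{-22979 + 4795} + V = \frac{24642 - 13215}{-22979 + 4795} - \frac{1}{13849} = \frac{11427}{-18184} - \frac{1}{13849} = 11427 \left(- \frac{1}{18184}\right) - \frac{1}{13849} = - \frac{11427}{18184} - \frac{1}{13849} = - \frac{158270707}{251830216}$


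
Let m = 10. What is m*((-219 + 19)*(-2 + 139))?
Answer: -274000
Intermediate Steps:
m*((-219 + 19)*(-2 + 139)) = 10*((-219 + 19)*(-2 + 139)) = 10*(-200*137) = 10*(-27400) = -274000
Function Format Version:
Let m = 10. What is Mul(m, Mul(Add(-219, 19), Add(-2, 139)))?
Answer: -274000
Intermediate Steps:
Mul(m, Mul(Add(-219, 19), Add(-2, 139))) = Mul(10, Mul(Add(-219, 19), Add(-2, 139))) = Mul(10, Mul(-200, 137)) = Mul(10, -27400) = -274000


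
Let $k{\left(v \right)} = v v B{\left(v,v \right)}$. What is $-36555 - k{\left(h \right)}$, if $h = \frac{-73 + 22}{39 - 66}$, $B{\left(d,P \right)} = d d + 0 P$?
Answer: $- \frac{239920876}{6561} \approx -36568.0$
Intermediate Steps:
$B{\left(d,P \right)} = d^{2}$ ($B{\left(d,P \right)} = d^{2} + 0 = d^{2}$)
$h = \frac{17}{9}$ ($h = - \frac{51}{-27} = \left(-51\right) \left(- \frac{1}{27}\right) = \frac{17}{9} \approx 1.8889$)
$k{\left(v \right)} = v^{4}$ ($k{\left(v \right)} = v v v^{2} = v^{2} v^{2} = v^{4}$)
$-36555 - k{\left(h \right)} = -36555 - \left(\frac{17}{9}\right)^{4} = -36555 - \frac{83521}{6561} = - \frac{239920876}{6561}$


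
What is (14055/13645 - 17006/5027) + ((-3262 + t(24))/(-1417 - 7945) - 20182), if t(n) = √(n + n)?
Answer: -117832667733750/5837923193 - 2*√3/4681 ≈ -20184.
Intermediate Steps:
t(n) = √2*√n (t(n) = √(2*n) = √2*√n)
(14055/13645 - 17006/5027) + ((-3262 + t(24))/(-1417 - 7945) - 20182) = (14055/13645 - 17006/5027) + ((-3262 + √2*√24)/(-1417 - 7945) - 20182) = (14055*(1/13645) - 17006*1/5027) + ((-3262 + √2*(2*√6))/(-9362) - 20182) = (2811/2729 - 1546/457) + ((-3262 + 4*√3)*(-1/9362) - 20182) = -2934407/1247153 + ((1631/4681 - 2*√3/4681) - 20182) = -2934407/1247153 + (-94470311/4681 - 2*√3/4681) = -117832667733750/5837923193 - 2*√3/4681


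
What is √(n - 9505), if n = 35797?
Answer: 2*√6573 ≈ 162.15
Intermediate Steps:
√(n - 9505) = √(35797 - 9505) = √26292 = 2*√6573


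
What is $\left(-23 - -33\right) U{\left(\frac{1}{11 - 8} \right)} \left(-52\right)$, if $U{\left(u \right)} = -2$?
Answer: $1040$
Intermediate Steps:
$\left(-23 - -33\right) U{\left(\frac{1}{11 - 8} \right)} \left(-52\right) = \left(-23 - -33\right) \left(-2\right) \left(-52\right) = \left(-23 + 33\right) \left(-2\right) \left(-52\right) = 10 \left(-2\right) \left(-52\right) = \left(-20\right) \left(-52\right) = 1040$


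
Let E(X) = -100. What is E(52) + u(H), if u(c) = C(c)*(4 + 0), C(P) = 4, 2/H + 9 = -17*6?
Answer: -84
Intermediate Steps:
H = -2/111 (H = 2/(-9 - 17*6) = 2/(-9 - 102) = 2/(-111) = 2*(-1/111) = -2/111 ≈ -0.018018)
u(c) = 16 (u(c) = 4*(4 + 0) = 4*4 = 16)
E(52) + u(H) = -100 + 16 = -84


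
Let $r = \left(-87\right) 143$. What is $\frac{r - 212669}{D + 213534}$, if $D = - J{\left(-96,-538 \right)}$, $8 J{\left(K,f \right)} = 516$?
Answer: $- \frac{450220}{426939} \approx -1.0545$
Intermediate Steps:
$J{\left(K,f \right)} = \frac{129}{2}$ ($J{\left(K,f \right)} = \frac{1}{8} \cdot 516 = \frac{129}{2}$)
$D = - \frac{129}{2}$ ($D = \left(-1\right) \frac{129}{2} = - \frac{129}{2} \approx -64.5$)
$r = -12441$
$\frac{r - 212669}{D + 213534} = \frac{-12441 - 212669}{- \frac{129}{2} + 213534} = \frac{-12441 - 212669}{\frac{426939}{2}} = \left(-12441 - 212669\right) \frac{2}{426939} = \left(-225110\right) \frac{2}{426939} = - \frac{450220}{426939}$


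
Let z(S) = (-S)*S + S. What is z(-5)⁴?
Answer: 810000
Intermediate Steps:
z(S) = S - S² (z(S) = -S² + S = S - S²)
z(-5)⁴ = (-5*(1 - 1*(-5)))⁴ = (-5*(1 + 5))⁴ = (-5*6)⁴ = (-30)⁴ = 810000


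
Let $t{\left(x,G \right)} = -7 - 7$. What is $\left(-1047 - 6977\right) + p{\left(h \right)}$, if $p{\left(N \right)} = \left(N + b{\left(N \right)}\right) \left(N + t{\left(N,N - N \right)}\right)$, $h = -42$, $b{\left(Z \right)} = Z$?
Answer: $-3320$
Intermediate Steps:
$t{\left(x,G \right)} = -14$
$p{\left(N \right)} = 2 N \left(-14 + N\right)$ ($p{\left(N \right)} = \left(N + N\right) \left(N - 14\right) = 2 N \left(-14 + N\right)$)
$\left(-1047 - 6977\right) + p{\left(h \right)} = \left(-1047 - 6977\right) + 2 \left(-42\right) \left(-14 - 42\right) = \left(-1047 - 6977\right) + 2 \left(-42\right) \left(-56\right) = -8024 + 4704 = -3320$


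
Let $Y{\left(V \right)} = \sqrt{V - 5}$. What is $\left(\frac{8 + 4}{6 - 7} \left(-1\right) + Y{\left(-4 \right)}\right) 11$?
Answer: $132 + 33 i \approx 132.0 + 33.0 i$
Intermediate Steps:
$Y{\left(V \right)} = \sqrt{-5 + V}$
$\left(\frac{8 + 4}{6 - 7} \left(-1\right) + Y{\left(-4 \right)}\right) 11 = \left(\frac{8 + 4}{6 - 7} \left(-1\right) + \sqrt{-5 - 4}\right) 11 = \left(\frac{12}{-1} \left(-1\right) + \sqrt{-9}\right) 11 = \left(12 \left(-1\right) \left(-1\right) + 3 i\right) 11 = \left(\left(-12\right) \left(-1\right) + 3 i\right) 11 = \left(12 + 3 i\right) 11 = 132 + 33 i$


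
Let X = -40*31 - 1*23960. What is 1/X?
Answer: -1/25200 ≈ -3.9683e-5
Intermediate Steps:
X = -25200 (X = -1240 - 23960 = -25200)
1/X = 1/(-25200) = -1/25200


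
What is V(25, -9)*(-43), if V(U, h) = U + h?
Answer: -688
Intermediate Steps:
V(25, -9)*(-43) = (25 - 9)*(-43) = 16*(-43) = -688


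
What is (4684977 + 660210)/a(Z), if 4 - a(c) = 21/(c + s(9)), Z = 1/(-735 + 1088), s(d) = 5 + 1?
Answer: 11326451253/1063 ≈ 1.0655e+7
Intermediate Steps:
s(d) = 6
Z = 1/353 ≈ 0.0028329
a(c) = 4 - 21/(6 + c) (a(c) = 4 - 21/(c + 6) = 4 - 21/(6 + c))
(4684977 + 660210)/a(Z) = (4684977 + 660210)/(((3 + 4*(1/353))/(6 + 1/353))) = 5345187/(((3 + 4/353)/(2119/353))) = 5345187/(((353/2119)*(1063/353))) = 5345187/(1063/2119) = 5345187*(2119/1063) = 11326451253/1063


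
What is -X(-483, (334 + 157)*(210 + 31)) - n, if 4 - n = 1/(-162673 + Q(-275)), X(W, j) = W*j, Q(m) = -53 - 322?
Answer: 9318824032711/163048 ≈ 5.7154e+7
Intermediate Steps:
Q(m) = -375
n = 652193/163048 (n = 4 - 1/(-162673 - 375) = 4 - 1/(-163048) = 4 - 1*(-1/163048) = 4 + 1/163048 = 652193/163048 ≈ 4.0000)
-X(-483, (334 + 157)*(210 + 31)) - n = -(-483)*(334 + 157)*(210 + 31) - 1*652193/163048 = -(-483)*491*241 - 652193/163048 = -(-483)*118331 - 652193/163048 = -1*(-57153873) - 652193/163048 = 57153873 - 652193/163048 = 9318824032711/163048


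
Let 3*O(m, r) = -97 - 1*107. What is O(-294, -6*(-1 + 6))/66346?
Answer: -34/33173 ≈ -0.0010249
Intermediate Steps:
O(m, r) = -68 (O(m, r) = (-97 - 1*107)/3 = (-97 - 107)/3 = (1/3)*(-204) = -68)
O(-294, -6*(-1 + 6))/66346 = -68/66346 = -68*1/66346 = -34/33173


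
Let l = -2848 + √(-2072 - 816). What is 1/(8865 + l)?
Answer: 6017/36207177 - 38*I*√2/36207177 ≈ 0.00016618 - 1.4842e-6*I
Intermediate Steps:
l = -2848 + 38*I*√2 (l = -2848 + √(-2888) = -2848 + 38*I*√2 ≈ -2848.0 + 53.74*I)
1/(8865 + l) = 1/(8865 + (-2848 + 38*I*√2)) = 1/(6017 + 38*I*√2)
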